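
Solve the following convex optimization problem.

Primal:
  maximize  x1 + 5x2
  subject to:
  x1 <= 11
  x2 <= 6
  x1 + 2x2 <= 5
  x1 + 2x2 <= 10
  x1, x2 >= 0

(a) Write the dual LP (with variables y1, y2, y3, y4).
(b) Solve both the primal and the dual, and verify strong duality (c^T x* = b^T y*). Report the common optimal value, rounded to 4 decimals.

The standard primal-dual pair for 'max c^T x s.t. A x <= b, x >= 0' is:
  Dual:  min b^T y  s.t.  A^T y >= c,  y >= 0.

So the dual LP is:
  minimize  11y1 + 6y2 + 5y3 + 10y4
  subject to:
    y1 + y3 + y4 >= 1
    y2 + 2y3 + 2y4 >= 5
    y1, y2, y3, y4 >= 0

Solving the primal: x* = (0, 2.5).
  primal value c^T x* = 12.5.
Solving the dual: y* = (0, 0, 2.5, 0).
  dual value b^T y* = 12.5.
Strong duality: c^T x* = b^T y*. Confirmed.

12.5


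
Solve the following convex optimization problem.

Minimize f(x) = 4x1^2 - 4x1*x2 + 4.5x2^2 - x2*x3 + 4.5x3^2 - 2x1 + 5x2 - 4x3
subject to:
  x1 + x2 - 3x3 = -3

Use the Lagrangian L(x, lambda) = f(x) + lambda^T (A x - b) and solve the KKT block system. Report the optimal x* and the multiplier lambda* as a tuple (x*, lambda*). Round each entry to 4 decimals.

Form the Lagrangian:
  L(x, lambda) = (1/2) x^T Q x + c^T x + lambda^T (A x - b)
Stationarity (grad_x L = 0): Q x + c + A^T lambda = 0.
Primal feasibility: A x = b.

This gives the KKT block system:
  [ Q   A^T ] [ x     ]   [-c ]
  [ A    0  ] [ lambda ] = [ b ]

Solving the linear system:
  x*      = (-0.2165, -0.6845, 0.6997)
  lambda* = (0.9939)
  f(x*)   = -1.4032

x* = (-0.2165, -0.6845, 0.6997), lambda* = (0.9939)


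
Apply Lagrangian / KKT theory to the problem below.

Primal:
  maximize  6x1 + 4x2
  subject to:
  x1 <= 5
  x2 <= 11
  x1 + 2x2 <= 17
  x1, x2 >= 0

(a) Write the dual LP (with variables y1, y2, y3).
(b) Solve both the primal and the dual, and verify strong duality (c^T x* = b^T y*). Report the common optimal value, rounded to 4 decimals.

The standard primal-dual pair for 'max c^T x s.t. A x <= b, x >= 0' is:
  Dual:  min b^T y  s.t.  A^T y >= c,  y >= 0.

So the dual LP is:
  minimize  5y1 + 11y2 + 17y3
  subject to:
    y1 + y3 >= 6
    y2 + 2y3 >= 4
    y1, y2, y3 >= 0

Solving the primal: x* = (5, 6).
  primal value c^T x* = 54.
Solving the dual: y* = (4, 0, 2).
  dual value b^T y* = 54.
Strong duality: c^T x* = b^T y*. Confirmed.

54


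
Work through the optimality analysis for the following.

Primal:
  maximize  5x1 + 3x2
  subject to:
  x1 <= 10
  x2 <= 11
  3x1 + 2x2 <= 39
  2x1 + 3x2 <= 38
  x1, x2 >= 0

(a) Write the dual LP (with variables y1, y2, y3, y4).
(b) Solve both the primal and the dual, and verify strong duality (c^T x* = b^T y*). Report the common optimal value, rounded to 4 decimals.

The standard primal-dual pair for 'max c^T x s.t. A x <= b, x >= 0' is:
  Dual:  min b^T y  s.t.  A^T y >= c,  y >= 0.

So the dual LP is:
  minimize  10y1 + 11y2 + 39y3 + 38y4
  subject to:
    y1 + 3y3 + 2y4 >= 5
    y2 + 2y3 + 3y4 >= 3
    y1, y2, y3, y4 >= 0

Solving the primal: x* = (10, 4.5).
  primal value c^T x* = 63.5.
Solving the dual: y* = (0.5, 0, 1.5, 0).
  dual value b^T y* = 63.5.
Strong duality: c^T x* = b^T y*. Confirmed.

63.5


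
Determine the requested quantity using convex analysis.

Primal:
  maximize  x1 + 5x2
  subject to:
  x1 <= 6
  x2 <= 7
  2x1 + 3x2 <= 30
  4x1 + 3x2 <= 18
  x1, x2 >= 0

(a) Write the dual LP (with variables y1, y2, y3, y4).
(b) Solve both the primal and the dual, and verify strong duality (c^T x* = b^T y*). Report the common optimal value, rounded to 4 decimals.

The standard primal-dual pair for 'max c^T x s.t. A x <= b, x >= 0' is:
  Dual:  min b^T y  s.t.  A^T y >= c,  y >= 0.

So the dual LP is:
  minimize  6y1 + 7y2 + 30y3 + 18y4
  subject to:
    y1 + 2y3 + 4y4 >= 1
    y2 + 3y3 + 3y4 >= 5
    y1, y2, y3, y4 >= 0

Solving the primal: x* = (0, 6).
  primal value c^T x* = 30.
Solving the dual: y* = (0, 0, 0, 1.6667).
  dual value b^T y* = 30.
Strong duality: c^T x* = b^T y*. Confirmed.

30


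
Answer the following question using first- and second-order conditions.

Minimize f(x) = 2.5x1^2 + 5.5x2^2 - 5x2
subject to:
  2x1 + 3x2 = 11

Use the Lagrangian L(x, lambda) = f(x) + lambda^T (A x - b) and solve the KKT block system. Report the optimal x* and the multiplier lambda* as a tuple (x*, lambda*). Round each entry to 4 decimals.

Form the Lagrangian:
  L(x, lambda) = (1/2) x^T Q x + c^T x + lambda^T (A x - b)
Stationarity (grad_x L = 0): Q x + c + A^T lambda = 0.
Primal feasibility: A x = b.

This gives the KKT block system:
  [ Q   A^T ] [ x     ]   [-c ]
  [ A    0  ] [ lambda ] = [ b ]

Solving the linear system:
  x*      = (2.382, 2.0787)
  lambda* = (-5.9551)
  f(x*)   = 27.5562

x* = (2.382, 2.0787), lambda* = (-5.9551)


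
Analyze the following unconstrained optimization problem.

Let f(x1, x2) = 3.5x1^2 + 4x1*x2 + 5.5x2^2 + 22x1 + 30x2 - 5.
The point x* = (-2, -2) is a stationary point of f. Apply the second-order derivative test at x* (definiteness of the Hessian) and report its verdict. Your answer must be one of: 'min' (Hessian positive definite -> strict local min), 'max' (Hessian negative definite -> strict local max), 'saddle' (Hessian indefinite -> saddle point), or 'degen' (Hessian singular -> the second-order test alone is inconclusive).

Compute the Hessian H = grad^2 f:
  H = [[7, 4], [4, 11]]
Verify stationarity: grad f(x*) = H x* + g = (0, 0).
Eigenvalues of H: 4.5279, 13.4721.
Both eigenvalues > 0, so H is positive definite -> x* is a strict local min.

min


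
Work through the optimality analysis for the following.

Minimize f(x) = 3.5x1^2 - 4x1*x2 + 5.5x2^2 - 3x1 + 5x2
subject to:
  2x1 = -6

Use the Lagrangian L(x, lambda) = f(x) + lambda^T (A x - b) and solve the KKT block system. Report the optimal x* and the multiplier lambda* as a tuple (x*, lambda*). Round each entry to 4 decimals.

Form the Lagrangian:
  L(x, lambda) = (1/2) x^T Q x + c^T x + lambda^T (A x - b)
Stationarity (grad_x L = 0): Q x + c + A^T lambda = 0.
Primal feasibility: A x = b.

This gives the KKT block system:
  [ Q   A^T ] [ x     ]   [-c ]
  [ A    0  ] [ lambda ] = [ b ]

Solving the linear system:
  x*      = (-3, -1.5455)
  lambda* = (8.9091)
  f(x*)   = 27.3636

x* = (-3, -1.5455), lambda* = (8.9091)


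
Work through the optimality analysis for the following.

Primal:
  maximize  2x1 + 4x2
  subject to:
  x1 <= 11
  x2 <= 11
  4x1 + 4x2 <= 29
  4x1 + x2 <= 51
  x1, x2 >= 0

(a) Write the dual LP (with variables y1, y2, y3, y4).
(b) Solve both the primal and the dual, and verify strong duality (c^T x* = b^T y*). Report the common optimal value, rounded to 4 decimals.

The standard primal-dual pair for 'max c^T x s.t. A x <= b, x >= 0' is:
  Dual:  min b^T y  s.t.  A^T y >= c,  y >= 0.

So the dual LP is:
  minimize  11y1 + 11y2 + 29y3 + 51y4
  subject to:
    y1 + 4y3 + 4y4 >= 2
    y2 + 4y3 + y4 >= 4
    y1, y2, y3, y4 >= 0

Solving the primal: x* = (0, 7.25).
  primal value c^T x* = 29.
Solving the dual: y* = (0, 0, 1, 0).
  dual value b^T y* = 29.
Strong duality: c^T x* = b^T y*. Confirmed.

29


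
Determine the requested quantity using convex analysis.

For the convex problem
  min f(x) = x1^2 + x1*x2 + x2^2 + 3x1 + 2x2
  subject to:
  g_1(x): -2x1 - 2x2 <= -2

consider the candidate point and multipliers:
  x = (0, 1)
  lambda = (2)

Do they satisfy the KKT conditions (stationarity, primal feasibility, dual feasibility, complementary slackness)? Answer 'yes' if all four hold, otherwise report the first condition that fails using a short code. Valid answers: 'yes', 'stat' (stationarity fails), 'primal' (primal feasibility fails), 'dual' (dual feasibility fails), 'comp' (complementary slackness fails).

Gradient of f: grad f(x) = Q x + c = (4, 4)
Constraint values g_i(x) = a_i^T x - b_i:
  g_1((0, 1)) = 0
Stationarity residual: grad f(x) + sum_i lambda_i a_i = (0, 0)
  -> stationarity OK
Primal feasibility (all g_i <= 0): OK
Dual feasibility (all lambda_i >= 0): OK
Complementary slackness (lambda_i * g_i(x) = 0 for all i): OK

Verdict: yes, KKT holds.

yes


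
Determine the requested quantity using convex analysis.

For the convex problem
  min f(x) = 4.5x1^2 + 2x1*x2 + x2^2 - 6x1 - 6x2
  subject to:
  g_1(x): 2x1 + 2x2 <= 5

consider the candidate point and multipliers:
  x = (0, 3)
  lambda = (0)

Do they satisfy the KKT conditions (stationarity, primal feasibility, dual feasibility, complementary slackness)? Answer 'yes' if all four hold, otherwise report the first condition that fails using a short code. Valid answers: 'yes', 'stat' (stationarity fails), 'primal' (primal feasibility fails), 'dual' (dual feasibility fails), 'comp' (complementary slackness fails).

Gradient of f: grad f(x) = Q x + c = (0, 0)
Constraint values g_i(x) = a_i^T x - b_i:
  g_1((0, 3)) = 1
Stationarity residual: grad f(x) + sum_i lambda_i a_i = (0, 0)
  -> stationarity OK
Primal feasibility (all g_i <= 0): FAILS
Dual feasibility (all lambda_i >= 0): OK
Complementary slackness (lambda_i * g_i(x) = 0 for all i): OK

Verdict: the first failing condition is primal_feasibility -> primal.

primal


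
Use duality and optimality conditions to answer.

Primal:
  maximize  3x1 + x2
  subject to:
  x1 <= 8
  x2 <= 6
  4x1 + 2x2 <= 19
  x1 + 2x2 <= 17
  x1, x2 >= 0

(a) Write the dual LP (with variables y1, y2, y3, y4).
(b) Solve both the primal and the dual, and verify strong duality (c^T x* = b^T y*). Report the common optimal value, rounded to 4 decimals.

The standard primal-dual pair for 'max c^T x s.t. A x <= b, x >= 0' is:
  Dual:  min b^T y  s.t.  A^T y >= c,  y >= 0.

So the dual LP is:
  minimize  8y1 + 6y2 + 19y3 + 17y4
  subject to:
    y1 + 4y3 + y4 >= 3
    y2 + 2y3 + 2y4 >= 1
    y1, y2, y3, y4 >= 0

Solving the primal: x* = (4.75, 0).
  primal value c^T x* = 14.25.
Solving the dual: y* = (0, 0, 0.75, 0).
  dual value b^T y* = 14.25.
Strong duality: c^T x* = b^T y*. Confirmed.

14.25


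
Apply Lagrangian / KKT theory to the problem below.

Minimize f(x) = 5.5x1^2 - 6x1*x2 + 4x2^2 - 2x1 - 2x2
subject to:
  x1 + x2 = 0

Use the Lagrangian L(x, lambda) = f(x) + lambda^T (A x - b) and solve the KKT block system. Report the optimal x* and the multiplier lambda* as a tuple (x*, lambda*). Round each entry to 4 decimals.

Form the Lagrangian:
  L(x, lambda) = (1/2) x^T Q x + c^T x + lambda^T (A x - b)
Stationarity (grad_x L = 0): Q x + c + A^T lambda = 0.
Primal feasibility: A x = b.

This gives the KKT block system:
  [ Q   A^T ] [ x     ]   [-c ]
  [ A    0  ] [ lambda ] = [ b ]

Solving the linear system:
  x*      = (0, 0)
  lambda* = (2)
  f(x*)   = 0

x* = (0, 0), lambda* = (2)


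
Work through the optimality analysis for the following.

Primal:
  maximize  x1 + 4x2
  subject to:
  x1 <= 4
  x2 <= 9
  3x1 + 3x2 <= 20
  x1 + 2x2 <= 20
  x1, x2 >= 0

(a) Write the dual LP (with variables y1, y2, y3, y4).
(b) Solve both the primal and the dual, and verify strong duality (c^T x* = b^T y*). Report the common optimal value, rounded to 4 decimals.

The standard primal-dual pair for 'max c^T x s.t. A x <= b, x >= 0' is:
  Dual:  min b^T y  s.t.  A^T y >= c,  y >= 0.

So the dual LP is:
  minimize  4y1 + 9y2 + 20y3 + 20y4
  subject to:
    y1 + 3y3 + y4 >= 1
    y2 + 3y3 + 2y4 >= 4
    y1, y2, y3, y4 >= 0

Solving the primal: x* = (0, 6.6667).
  primal value c^T x* = 26.6667.
Solving the dual: y* = (0, 0, 1.3333, 0).
  dual value b^T y* = 26.6667.
Strong duality: c^T x* = b^T y*. Confirmed.

26.6667


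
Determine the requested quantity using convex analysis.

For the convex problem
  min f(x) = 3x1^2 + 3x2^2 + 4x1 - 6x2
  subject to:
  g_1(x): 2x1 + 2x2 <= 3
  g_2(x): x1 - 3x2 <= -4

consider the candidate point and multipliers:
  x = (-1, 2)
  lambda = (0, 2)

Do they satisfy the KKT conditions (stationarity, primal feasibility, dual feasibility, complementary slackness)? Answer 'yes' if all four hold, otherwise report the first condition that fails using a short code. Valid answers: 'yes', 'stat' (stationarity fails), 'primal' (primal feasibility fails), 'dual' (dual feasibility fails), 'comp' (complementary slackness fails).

Gradient of f: grad f(x) = Q x + c = (-2, 6)
Constraint values g_i(x) = a_i^T x - b_i:
  g_1((-1, 2)) = -1
  g_2((-1, 2)) = -3
Stationarity residual: grad f(x) + sum_i lambda_i a_i = (0, 0)
  -> stationarity OK
Primal feasibility (all g_i <= 0): OK
Dual feasibility (all lambda_i >= 0): OK
Complementary slackness (lambda_i * g_i(x) = 0 for all i): FAILS

Verdict: the first failing condition is complementary_slackness -> comp.

comp


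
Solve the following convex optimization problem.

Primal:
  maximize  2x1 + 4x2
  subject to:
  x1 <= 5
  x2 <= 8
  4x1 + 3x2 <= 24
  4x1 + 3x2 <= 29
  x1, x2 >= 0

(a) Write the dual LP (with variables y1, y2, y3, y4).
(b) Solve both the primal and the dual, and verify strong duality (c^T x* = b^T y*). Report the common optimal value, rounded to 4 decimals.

The standard primal-dual pair for 'max c^T x s.t. A x <= b, x >= 0' is:
  Dual:  min b^T y  s.t.  A^T y >= c,  y >= 0.

So the dual LP is:
  minimize  5y1 + 8y2 + 24y3 + 29y4
  subject to:
    y1 + 4y3 + 4y4 >= 2
    y2 + 3y3 + 3y4 >= 4
    y1, y2, y3, y4 >= 0

Solving the primal: x* = (0, 8).
  primal value c^T x* = 32.
Solving the dual: y* = (0, 0, 1.3333, 0).
  dual value b^T y* = 32.
Strong duality: c^T x* = b^T y*. Confirmed.

32


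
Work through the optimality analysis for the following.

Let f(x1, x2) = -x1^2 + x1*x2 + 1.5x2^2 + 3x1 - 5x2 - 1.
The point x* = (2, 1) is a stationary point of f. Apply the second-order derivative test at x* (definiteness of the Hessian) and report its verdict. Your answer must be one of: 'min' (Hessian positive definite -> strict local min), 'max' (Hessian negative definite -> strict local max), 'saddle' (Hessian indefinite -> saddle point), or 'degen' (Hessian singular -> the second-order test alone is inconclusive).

Compute the Hessian H = grad^2 f:
  H = [[-2, 1], [1, 3]]
Verify stationarity: grad f(x*) = H x* + g = (0, 0).
Eigenvalues of H: -2.1926, 3.1926.
Eigenvalues have mixed signs, so H is indefinite -> x* is a saddle point.

saddle


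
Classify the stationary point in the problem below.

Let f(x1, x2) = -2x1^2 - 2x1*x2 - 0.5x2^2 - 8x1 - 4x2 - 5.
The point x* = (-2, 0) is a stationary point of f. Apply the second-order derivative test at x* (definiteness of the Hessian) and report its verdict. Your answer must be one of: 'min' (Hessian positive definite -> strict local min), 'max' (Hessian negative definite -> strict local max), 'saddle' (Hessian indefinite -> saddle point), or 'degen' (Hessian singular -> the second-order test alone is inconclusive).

Compute the Hessian H = grad^2 f:
  H = [[-4, -2], [-2, -1]]
Verify stationarity: grad f(x*) = H x* + g = (0, 0).
Eigenvalues of H: -5, 0.
H has a zero eigenvalue (singular; negative semidefinite but not definite), so H is neither positive definite, negative definite, nor indefinite. The second-order test alone is inconclusive -> degen.
(Indeed, f is constant along the null direction of H through x*, so x* is not a strict local extremum.)

degen


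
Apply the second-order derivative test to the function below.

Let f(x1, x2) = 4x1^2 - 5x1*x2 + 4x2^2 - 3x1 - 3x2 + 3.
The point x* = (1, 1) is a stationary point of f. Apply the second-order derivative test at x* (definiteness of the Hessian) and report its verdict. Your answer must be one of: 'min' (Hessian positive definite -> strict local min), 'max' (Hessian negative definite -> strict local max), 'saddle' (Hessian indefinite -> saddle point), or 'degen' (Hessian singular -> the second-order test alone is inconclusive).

Compute the Hessian H = grad^2 f:
  H = [[8, -5], [-5, 8]]
Verify stationarity: grad f(x*) = H x* + g = (0, 0).
Eigenvalues of H: 3, 13.
Both eigenvalues > 0, so H is positive definite -> x* is a strict local min.

min


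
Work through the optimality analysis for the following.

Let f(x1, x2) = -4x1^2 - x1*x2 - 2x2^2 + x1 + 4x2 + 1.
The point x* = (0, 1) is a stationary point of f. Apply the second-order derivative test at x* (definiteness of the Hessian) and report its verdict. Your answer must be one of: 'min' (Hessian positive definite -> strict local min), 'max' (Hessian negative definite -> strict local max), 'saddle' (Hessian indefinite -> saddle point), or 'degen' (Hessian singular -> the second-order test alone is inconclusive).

Compute the Hessian H = grad^2 f:
  H = [[-8, -1], [-1, -4]]
Verify stationarity: grad f(x*) = H x* + g = (0, 0).
Eigenvalues of H: -8.2361, -3.7639.
Both eigenvalues < 0, so H is negative definite -> x* is a strict local max.

max


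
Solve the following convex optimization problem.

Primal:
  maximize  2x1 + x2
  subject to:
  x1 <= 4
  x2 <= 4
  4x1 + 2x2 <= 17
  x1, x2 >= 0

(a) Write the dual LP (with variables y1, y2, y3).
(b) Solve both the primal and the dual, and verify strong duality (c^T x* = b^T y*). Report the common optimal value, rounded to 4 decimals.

The standard primal-dual pair for 'max c^T x s.t. A x <= b, x >= 0' is:
  Dual:  min b^T y  s.t.  A^T y >= c,  y >= 0.

So the dual LP is:
  minimize  4y1 + 4y2 + 17y3
  subject to:
    y1 + 4y3 >= 2
    y2 + 2y3 >= 1
    y1, y2, y3 >= 0

Solving the primal: x* = (2.25, 4).
  primal value c^T x* = 8.5.
Solving the dual: y* = (0, 0, 0.5).
  dual value b^T y* = 8.5.
Strong duality: c^T x* = b^T y*. Confirmed.

8.5


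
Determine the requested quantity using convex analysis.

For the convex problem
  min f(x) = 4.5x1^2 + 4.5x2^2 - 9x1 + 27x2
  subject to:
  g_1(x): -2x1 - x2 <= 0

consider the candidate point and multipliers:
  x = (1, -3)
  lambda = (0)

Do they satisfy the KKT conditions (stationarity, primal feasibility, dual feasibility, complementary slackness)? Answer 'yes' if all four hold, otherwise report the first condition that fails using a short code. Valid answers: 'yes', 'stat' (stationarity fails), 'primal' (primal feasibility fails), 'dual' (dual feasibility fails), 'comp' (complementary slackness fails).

Gradient of f: grad f(x) = Q x + c = (0, 0)
Constraint values g_i(x) = a_i^T x - b_i:
  g_1((1, -3)) = 1
Stationarity residual: grad f(x) + sum_i lambda_i a_i = (0, 0)
  -> stationarity OK
Primal feasibility (all g_i <= 0): FAILS
Dual feasibility (all lambda_i >= 0): OK
Complementary slackness (lambda_i * g_i(x) = 0 for all i): OK

Verdict: the first failing condition is primal_feasibility -> primal.

primal


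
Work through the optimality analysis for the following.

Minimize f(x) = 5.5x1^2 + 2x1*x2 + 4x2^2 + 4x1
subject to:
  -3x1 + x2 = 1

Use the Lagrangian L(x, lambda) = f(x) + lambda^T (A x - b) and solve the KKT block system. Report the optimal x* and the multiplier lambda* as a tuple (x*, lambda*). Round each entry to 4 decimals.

Form the Lagrangian:
  L(x, lambda) = (1/2) x^T Q x + c^T x + lambda^T (A x - b)
Stationarity (grad_x L = 0): Q x + c + A^T lambda = 0.
Primal feasibility: A x = b.

This gives the KKT block system:
  [ Q   A^T ] [ x     ]   [-c ]
  [ A    0  ] [ lambda ] = [ b ]

Solving the linear system:
  x*      = (-0.3158, 0.0526)
  lambda* = (0.2105)
  f(x*)   = -0.7368

x* = (-0.3158, 0.0526), lambda* = (0.2105)


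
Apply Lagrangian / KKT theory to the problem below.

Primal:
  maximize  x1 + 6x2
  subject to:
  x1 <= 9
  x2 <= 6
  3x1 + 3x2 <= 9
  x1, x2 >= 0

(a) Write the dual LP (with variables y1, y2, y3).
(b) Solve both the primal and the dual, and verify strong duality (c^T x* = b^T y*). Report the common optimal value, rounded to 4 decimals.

The standard primal-dual pair for 'max c^T x s.t. A x <= b, x >= 0' is:
  Dual:  min b^T y  s.t.  A^T y >= c,  y >= 0.

So the dual LP is:
  minimize  9y1 + 6y2 + 9y3
  subject to:
    y1 + 3y3 >= 1
    y2 + 3y3 >= 6
    y1, y2, y3 >= 0

Solving the primal: x* = (0, 3).
  primal value c^T x* = 18.
Solving the dual: y* = (0, 0, 2).
  dual value b^T y* = 18.
Strong duality: c^T x* = b^T y*. Confirmed.

18


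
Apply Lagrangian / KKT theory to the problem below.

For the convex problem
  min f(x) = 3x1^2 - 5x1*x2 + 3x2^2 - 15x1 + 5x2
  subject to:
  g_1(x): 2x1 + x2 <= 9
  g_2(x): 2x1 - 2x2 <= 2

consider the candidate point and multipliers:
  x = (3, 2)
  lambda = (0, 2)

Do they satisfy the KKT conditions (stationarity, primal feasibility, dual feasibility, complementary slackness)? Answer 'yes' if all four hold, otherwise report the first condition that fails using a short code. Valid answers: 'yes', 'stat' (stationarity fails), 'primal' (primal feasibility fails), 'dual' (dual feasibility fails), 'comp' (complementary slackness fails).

Gradient of f: grad f(x) = Q x + c = (-7, 2)
Constraint values g_i(x) = a_i^T x - b_i:
  g_1((3, 2)) = -1
  g_2((3, 2)) = 0
Stationarity residual: grad f(x) + sum_i lambda_i a_i = (-3, -2)
  -> stationarity FAILS
Primal feasibility (all g_i <= 0): OK
Dual feasibility (all lambda_i >= 0): OK
Complementary slackness (lambda_i * g_i(x) = 0 for all i): OK

Verdict: the first failing condition is stationarity -> stat.

stat


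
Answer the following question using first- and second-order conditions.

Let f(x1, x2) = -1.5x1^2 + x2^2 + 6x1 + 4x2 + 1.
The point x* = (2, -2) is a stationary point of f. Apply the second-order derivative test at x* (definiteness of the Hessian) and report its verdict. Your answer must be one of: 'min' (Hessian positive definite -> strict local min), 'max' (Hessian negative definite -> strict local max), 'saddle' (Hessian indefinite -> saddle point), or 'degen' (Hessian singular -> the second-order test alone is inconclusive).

Compute the Hessian H = grad^2 f:
  H = [[-3, 0], [0, 2]]
Verify stationarity: grad f(x*) = H x* + g = (0, 0).
Eigenvalues of H: -3, 2.
Eigenvalues have mixed signs, so H is indefinite -> x* is a saddle point.

saddle


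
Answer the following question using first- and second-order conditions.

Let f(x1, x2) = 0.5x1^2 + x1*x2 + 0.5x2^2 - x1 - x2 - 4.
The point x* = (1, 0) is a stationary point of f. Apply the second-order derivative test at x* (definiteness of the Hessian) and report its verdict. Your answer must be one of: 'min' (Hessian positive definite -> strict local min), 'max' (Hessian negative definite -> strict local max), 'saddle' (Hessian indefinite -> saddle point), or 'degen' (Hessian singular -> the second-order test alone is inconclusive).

Compute the Hessian H = grad^2 f:
  H = [[1, 1], [1, 1]]
Verify stationarity: grad f(x*) = H x* + g = (0, 0).
Eigenvalues of H: 0, 2.
H has a zero eigenvalue (singular; positive semidefinite but not definite), so H is neither positive definite, negative definite, nor indefinite. The second-order test alone is inconclusive -> degen.
(Indeed, f is constant along the null direction of H through x*, so x* is not a strict local extremum.)

degen


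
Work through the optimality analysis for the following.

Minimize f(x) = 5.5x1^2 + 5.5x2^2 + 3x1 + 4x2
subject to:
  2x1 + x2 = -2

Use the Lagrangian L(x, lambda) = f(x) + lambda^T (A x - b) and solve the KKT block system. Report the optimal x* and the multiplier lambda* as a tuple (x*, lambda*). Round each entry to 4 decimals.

Form the Lagrangian:
  L(x, lambda) = (1/2) x^T Q x + c^T x + lambda^T (A x - b)
Stationarity (grad_x L = 0): Q x + c + A^T lambda = 0.
Primal feasibility: A x = b.

This gives the KKT block system:
  [ Q   A^T ] [ x     ]   [-c ]
  [ A    0  ] [ lambda ] = [ b ]

Solving the linear system:
  x*      = (-0.7091, -0.5818)
  lambda* = (2.4)
  f(x*)   = 0.1727

x* = (-0.7091, -0.5818), lambda* = (2.4)


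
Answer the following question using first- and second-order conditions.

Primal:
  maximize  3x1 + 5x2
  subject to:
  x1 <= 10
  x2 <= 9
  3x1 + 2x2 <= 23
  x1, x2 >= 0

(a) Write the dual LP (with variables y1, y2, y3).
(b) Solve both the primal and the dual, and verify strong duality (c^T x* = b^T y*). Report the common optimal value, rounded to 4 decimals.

The standard primal-dual pair for 'max c^T x s.t. A x <= b, x >= 0' is:
  Dual:  min b^T y  s.t.  A^T y >= c,  y >= 0.

So the dual LP is:
  minimize  10y1 + 9y2 + 23y3
  subject to:
    y1 + 3y3 >= 3
    y2 + 2y3 >= 5
    y1, y2, y3 >= 0

Solving the primal: x* = (1.6667, 9).
  primal value c^T x* = 50.
Solving the dual: y* = (0, 3, 1).
  dual value b^T y* = 50.
Strong duality: c^T x* = b^T y*. Confirmed.

50


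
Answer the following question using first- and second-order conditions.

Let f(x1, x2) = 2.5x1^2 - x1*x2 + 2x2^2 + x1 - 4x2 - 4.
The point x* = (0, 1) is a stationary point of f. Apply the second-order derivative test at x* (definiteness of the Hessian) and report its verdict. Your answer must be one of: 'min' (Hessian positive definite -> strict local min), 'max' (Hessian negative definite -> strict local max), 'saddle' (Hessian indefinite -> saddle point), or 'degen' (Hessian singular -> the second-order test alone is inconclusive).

Compute the Hessian H = grad^2 f:
  H = [[5, -1], [-1, 4]]
Verify stationarity: grad f(x*) = H x* + g = (0, 0).
Eigenvalues of H: 3.382, 5.618.
Both eigenvalues > 0, so H is positive definite -> x* is a strict local min.

min


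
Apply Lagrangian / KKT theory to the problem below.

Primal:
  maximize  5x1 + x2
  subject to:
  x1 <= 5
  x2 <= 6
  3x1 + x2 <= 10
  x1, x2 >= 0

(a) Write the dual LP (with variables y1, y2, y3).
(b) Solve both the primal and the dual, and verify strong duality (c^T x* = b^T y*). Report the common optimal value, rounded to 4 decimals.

The standard primal-dual pair for 'max c^T x s.t. A x <= b, x >= 0' is:
  Dual:  min b^T y  s.t.  A^T y >= c,  y >= 0.

So the dual LP is:
  minimize  5y1 + 6y2 + 10y3
  subject to:
    y1 + 3y3 >= 5
    y2 + y3 >= 1
    y1, y2, y3 >= 0

Solving the primal: x* = (3.3333, 0).
  primal value c^T x* = 16.6667.
Solving the dual: y* = (0, 0, 1.6667).
  dual value b^T y* = 16.6667.
Strong duality: c^T x* = b^T y*. Confirmed.

16.6667


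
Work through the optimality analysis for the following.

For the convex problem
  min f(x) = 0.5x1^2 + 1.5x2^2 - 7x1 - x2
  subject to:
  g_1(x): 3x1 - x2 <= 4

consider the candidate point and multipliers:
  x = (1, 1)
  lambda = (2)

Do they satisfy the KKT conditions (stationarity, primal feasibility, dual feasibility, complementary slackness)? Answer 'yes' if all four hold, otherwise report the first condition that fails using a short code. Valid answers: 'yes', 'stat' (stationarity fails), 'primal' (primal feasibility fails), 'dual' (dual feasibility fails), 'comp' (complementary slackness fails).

Gradient of f: grad f(x) = Q x + c = (-6, 2)
Constraint values g_i(x) = a_i^T x - b_i:
  g_1((1, 1)) = -2
Stationarity residual: grad f(x) + sum_i lambda_i a_i = (0, 0)
  -> stationarity OK
Primal feasibility (all g_i <= 0): OK
Dual feasibility (all lambda_i >= 0): OK
Complementary slackness (lambda_i * g_i(x) = 0 for all i): FAILS

Verdict: the first failing condition is complementary_slackness -> comp.

comp


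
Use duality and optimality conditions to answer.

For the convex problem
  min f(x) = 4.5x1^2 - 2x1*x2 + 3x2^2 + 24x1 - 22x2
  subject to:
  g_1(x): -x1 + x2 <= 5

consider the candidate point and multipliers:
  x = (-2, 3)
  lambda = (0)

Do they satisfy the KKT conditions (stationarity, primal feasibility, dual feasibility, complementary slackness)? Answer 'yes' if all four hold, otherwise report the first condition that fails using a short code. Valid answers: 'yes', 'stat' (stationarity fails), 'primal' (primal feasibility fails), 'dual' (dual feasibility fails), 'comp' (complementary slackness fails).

Gradient of f: grad f(x) = Q x + c = (0, 0)
Constraint values g_i(x) = a_i^T x - b_i:
  g_1((-2, 3)) = 0
Stationarity residual: grad f(x) + sum_i lambda_i a_i = (0, 0)
  -> stationarity OK
Primal feasibility (all g_i <= 0): OK
Dual feasibility (all lambda_i >= 0): OK
Complementary slackness (lambda_i * g_i(x) = 0 for all i): OK

Verdict: yes, KKT holds.

yes


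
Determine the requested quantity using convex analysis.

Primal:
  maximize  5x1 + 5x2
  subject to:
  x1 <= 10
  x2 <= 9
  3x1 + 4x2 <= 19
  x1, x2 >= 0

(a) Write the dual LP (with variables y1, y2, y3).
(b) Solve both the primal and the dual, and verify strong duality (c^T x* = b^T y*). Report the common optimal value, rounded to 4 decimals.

The standard primal-dual pair for 'max c^T x s.t. A x <= b, x >= 0' is:
  Dual:  min b^T y  s.t.  A^T y >= c,  y >= 0.

So the dual LP is:
  minimize  10y1 + 9y2 + 19y3
  subject to:
    y1 + 3y3 >= 5
    y2 + 4y3 >= 5
    y1, y2, y3 >= 0

Solving the primal: x* = (6.3333, 0).
  primal value c^T x* = 31.6667.
Solving the dual: y* = (0, 0, 1.6667).
  dual value b^T y* = 31.6667.
Strong duality: c^T x* = b^T y*. Confirmed.

31.6667


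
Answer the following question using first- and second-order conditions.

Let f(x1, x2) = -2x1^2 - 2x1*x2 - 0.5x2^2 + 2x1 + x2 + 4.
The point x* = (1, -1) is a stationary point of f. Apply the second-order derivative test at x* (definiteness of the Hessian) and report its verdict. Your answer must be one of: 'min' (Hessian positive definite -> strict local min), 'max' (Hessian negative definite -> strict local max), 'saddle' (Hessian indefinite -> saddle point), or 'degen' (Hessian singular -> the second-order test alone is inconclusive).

Compute the Hessian H = grad^2 f:
  H = [[-4, -2], [-2, -1]]
Verify stationarity: grad f(x*) = H x* + g = (0, 0).
Eigenvalues of H: -5, 0.
H has a zero eigenvalue (singular; negative semidefinite but not definite), so H is neither positive definite, negative definite, nor indefinite. The second-order test alone is inconclusive -> degen.
(Indeed, f is constant along the null direction of H through x*, so x* is not a strict local extremum.)

degen


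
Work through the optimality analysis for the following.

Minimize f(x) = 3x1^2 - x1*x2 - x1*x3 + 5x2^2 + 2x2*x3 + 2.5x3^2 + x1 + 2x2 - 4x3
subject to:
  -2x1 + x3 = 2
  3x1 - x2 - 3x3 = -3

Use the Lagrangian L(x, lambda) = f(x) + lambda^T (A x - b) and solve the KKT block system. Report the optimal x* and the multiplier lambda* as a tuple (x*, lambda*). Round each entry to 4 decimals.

Form the Lagrangian:
  L(x, lambda) = (1/2) x^T Q x + c^T x + lambda^T (A x - b)
Stationarity (grad_x L = 0): Q x + c + A^T lambda = 0.
Primal feasibility: A x = b.

This gives the KKT block system:
  [ Q   A^T ] [ x     ]   [-c ]
  [ A    0  ] [ lambda ] = [ b ]

Solving the linear system:
  x*      = (-0.7872, -0.6383, 0.4255)
  lambda* = (-5.8723, -2.7447)
  f(x*)   = -0.1277

x* = (-0.7872, -0.6383, 0.4255), lambda* = (-5.8723, -2.7447)


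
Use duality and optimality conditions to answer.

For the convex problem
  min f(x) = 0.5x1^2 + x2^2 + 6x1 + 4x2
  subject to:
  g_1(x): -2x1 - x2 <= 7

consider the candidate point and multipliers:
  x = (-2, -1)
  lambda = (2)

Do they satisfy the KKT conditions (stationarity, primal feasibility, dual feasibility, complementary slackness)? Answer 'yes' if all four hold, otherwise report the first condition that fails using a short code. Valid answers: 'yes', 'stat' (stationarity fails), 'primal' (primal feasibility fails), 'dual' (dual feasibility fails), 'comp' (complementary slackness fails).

Gradient of f: grad f(x) = Q x + c = (4, 2)
Constraint values g_i(x) = a_i^T x - b_i:
  g_1((-2, -1)) = -2
Stationarity residual: grad f(x) + sum_i lambda_i a_i = (0, 0)
  -> stationarity OK
Primal feasibility (all g_i <= 0): OK
Dual feasibility (all lambda_i >= 0): OK
Complementary slackness (lambda_i * g_i(x) = 0 for all i): FAILS

Verdict: the first failing condition is complementary_slackness -> comp.

comp


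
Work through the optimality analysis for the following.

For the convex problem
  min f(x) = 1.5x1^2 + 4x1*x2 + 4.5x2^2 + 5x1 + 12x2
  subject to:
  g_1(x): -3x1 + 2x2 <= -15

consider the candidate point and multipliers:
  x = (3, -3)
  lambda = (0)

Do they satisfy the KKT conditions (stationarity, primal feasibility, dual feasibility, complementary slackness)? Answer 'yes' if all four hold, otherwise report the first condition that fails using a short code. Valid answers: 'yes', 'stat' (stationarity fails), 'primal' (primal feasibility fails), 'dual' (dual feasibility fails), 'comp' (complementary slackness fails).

Gradient of f: grad f(x) = Q x + c = (2, -3)
Constraint values g_i(x) = a_i^T x - b_i:
  g_1((3, -3)) = 0
Stationarity residual: grad f(x) + sum_i lambda_i a_i = (2, -3)
  -> stationarity FAILS
Primal feasibility (all g_i <= 0): OK
Dual feasibility (all lambda_i >= 0): OK
Complementary slackness (lambda_i * g_i(x) = 0 for all i): OK

Verdict: the first failing condition is stationarity -> stat.

stat


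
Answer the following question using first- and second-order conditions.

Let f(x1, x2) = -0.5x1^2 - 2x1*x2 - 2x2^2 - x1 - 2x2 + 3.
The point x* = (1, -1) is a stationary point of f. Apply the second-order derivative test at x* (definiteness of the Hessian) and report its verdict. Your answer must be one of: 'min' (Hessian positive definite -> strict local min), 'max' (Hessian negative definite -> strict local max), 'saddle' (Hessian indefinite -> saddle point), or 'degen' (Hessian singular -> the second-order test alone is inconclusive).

Compute the Hessian H = grad^2 f:
  H = [[-1, -2], [-2, -4]]
Verify stationarity: grad f(x*) = H x* + g = (0, 0).
Eigenvalues of H: -5, 0.
H has a zero eigenvalue (singular; negative semidefinite but not definite), so H is neither positive definite, negative definite, nor indefinite. The second-order test alone is inconclusive -> degen.
(Indeed, f is constant along the null direction of H through x*, so x* is not a strict local extremum.)

degen


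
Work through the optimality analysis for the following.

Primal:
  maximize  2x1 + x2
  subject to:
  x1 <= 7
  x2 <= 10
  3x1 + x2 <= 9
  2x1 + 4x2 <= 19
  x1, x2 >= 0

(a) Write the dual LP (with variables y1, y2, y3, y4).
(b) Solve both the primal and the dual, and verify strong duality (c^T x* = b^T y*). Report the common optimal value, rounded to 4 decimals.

The standard primal-dual pair for 'max c^T x s.t. A x <= b, x >= 0' is:
  Dual:  min b^T y  s.t.  A^T y >= c,  y >= 0.

So the dual LP is:
  minimize  7y1 + 10y2 + 9y3 + 19y4
  subject to:
    y1 + 3y3 + 2y4 >= 2
    y2 + y3 + 4y4 >= 1
    y1, y2, y3, y4 >= 0

Solving the primal: x* = (1.7, 3.9).
  primal value c^T x* = 7.3.
Solving the dual: y* = (0, 0, 0.6, 0.1).
  dual value b^T y* = 7.3.
Strong duality: c^T x* = b^T y*. Confirmed.

7.3


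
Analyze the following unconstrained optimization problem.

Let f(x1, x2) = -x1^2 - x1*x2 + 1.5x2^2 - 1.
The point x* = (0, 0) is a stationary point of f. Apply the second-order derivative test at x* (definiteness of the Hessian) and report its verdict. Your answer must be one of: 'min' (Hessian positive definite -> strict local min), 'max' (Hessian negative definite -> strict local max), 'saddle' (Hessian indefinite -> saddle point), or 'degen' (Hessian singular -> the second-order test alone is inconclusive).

Compute the Hessian H = grad^2 f:
  H = [[-2, -1], [-1, 3]]
Verify stationarity: grad f(x*) = H x* + g = (0, 0).
Eigenvalues of H: -2.1926, 3.1926.
Eigenvalues have mixed signs, so H is indefinite -> x* is a saddle point.

saddle


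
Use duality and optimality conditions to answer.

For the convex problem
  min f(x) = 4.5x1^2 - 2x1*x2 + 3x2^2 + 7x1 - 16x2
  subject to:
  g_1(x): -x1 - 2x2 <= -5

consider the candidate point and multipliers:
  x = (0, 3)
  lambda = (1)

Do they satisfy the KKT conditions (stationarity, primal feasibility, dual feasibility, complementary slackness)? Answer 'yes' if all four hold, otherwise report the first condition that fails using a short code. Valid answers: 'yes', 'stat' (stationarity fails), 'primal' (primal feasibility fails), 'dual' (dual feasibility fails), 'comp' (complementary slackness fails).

Gradient of f: grad f(x) = Q x + c = (1, 2)
Constraint values g_i(x) = a_i^T x - b_i:
  g_1((0, 3)) = -1
Stationarity residual: grad f(x) + sum_i lambda_i a_i = (0, 0)
  -> stationarity OK
Primal feasibility (all g_i <= 0): OK
Dual feasibility (all lambda_i >= 0): OK
Complementary slackness (lambda_i * g_i(x) = 0 for all i): FAILS

Verdict: the first failing condition is complementary_slackness -> comp.

comp


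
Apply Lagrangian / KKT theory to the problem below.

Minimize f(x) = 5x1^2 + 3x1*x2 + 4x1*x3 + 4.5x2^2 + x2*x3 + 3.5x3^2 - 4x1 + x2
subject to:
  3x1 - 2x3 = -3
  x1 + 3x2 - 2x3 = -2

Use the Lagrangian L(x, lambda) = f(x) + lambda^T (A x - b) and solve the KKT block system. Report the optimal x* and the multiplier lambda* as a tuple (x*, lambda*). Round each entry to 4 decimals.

Form the Lagrangian:
  L(x, lambda) = (1/2) x^T Q x + c^T x + lambda^T (A x - b)
Stationarity (grad_x L = 0): Q x + c + A^T lambda = 0.
Primal feasibility: A x = b.

This gives the KKT block system:
  [ Q   A^T ] [ x     ]   [-c ]
  [ A    0  ] [ lambda ] = [ b ]

Solving the linear system:
  x*      = (-0.4799, 0.0134, 0.7801)
  lambda* = (1.9308, -0.1536)
  f(x*)   = 3.7091

x* = (-0.4799, 0.0134, 0.7801), lambda* = (1.9308, -0.1536)


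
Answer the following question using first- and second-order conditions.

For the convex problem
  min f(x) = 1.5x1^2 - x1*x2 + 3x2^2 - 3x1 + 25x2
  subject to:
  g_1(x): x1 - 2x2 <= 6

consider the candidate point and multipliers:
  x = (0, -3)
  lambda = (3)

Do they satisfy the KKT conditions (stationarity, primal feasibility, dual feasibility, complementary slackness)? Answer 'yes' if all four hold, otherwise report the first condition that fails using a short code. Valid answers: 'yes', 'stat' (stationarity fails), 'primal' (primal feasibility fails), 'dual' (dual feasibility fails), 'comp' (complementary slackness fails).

Gradient of f: grad f(x) = Q x + c = (0, 7)
Constraint values g_i(x) = a_i^T x - b_i:
  g_1((0, -3)) = 0
Stationarity residual: grad f(x) + sum_i lambda_i a_i = (3, 1)
  -> stationarity FAILS
Primal feasibility (all g_i <= 0): OK
Dual feasibility (all lambda_i >= 0): OK
Complementary slackness (lambda_i * g_i(x) = 0 for all i): OK

Verdict: the first failing condition is stationarity -> stat.

stat


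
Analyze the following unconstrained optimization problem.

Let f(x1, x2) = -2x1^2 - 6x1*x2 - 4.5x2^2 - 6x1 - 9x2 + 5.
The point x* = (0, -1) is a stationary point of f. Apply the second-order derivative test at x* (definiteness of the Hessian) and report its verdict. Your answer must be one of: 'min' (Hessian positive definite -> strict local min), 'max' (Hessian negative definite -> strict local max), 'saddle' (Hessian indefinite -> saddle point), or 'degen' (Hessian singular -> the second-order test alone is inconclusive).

Compute the Hessian H = grad^2 f:
  H = [[-4, -6], [-6, -9]]
Verify stationarity: grad f(x*) = H x* + g = (0, 0).
Eigenvalues of H: -13, 0.
H has a zero eigenvalue (singular; negative semidefinite but not definite), so H is neither positive definite, negative definite, nor indefinite. The second-order test alone is inconclusive -> degen.
(Indeed, f is constant along the null direction of H through x*, so x* is not a strict local extremum.)

degen


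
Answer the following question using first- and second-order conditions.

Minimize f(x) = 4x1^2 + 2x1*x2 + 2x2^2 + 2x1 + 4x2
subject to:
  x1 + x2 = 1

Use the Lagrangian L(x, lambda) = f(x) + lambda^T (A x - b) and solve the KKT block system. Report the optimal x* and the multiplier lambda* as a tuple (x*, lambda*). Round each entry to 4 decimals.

Form the Lagrangian:
  L(x, lambda) = (1/2) x^T Q x + c^T x + lambda^T (A x - b)
Stationarity (grad_x L = 0): Q x + c + A^T lambda = 0.
Primal feasibility: A x = b.

This gives the KKT block system:
  [ Q   A^T ] [ x     ]   [-c ]
  [ A    0  ] [ lambda ] = [ b ]

Solving the linear system:
  x*      = (0.5, 0.5)
  lambda* = (-7)
  f(x*)   = 5

x* = (0.5, 0.5), lambda* = (-7)


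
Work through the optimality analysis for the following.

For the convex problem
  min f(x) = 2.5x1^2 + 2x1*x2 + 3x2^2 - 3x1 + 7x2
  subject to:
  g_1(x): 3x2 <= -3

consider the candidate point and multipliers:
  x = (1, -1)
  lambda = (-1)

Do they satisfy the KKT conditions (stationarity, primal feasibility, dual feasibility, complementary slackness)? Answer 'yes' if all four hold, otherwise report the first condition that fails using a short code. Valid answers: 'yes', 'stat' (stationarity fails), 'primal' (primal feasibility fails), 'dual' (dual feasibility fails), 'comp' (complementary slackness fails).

Gradient of f: grad f(x) = Q x + c = (0, 3)
Constraint values g_i(x) = a_i^T x - b_i:
  g_1((1, -1)) = 0
Stationarity residual: grad f(x) + sum_i lambda_i a_i = (0, 0)
  -> stationarity OK
Primal feasibility (all g_i <= 0): OK
Dual feasibility (all lambda_i >= 0): FAILS
Complementary slackness (lambda_i * g_i(x) = 0 for all i): OK

Verdict: the first failing condition is dual_feasibility -> dual.

dual
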